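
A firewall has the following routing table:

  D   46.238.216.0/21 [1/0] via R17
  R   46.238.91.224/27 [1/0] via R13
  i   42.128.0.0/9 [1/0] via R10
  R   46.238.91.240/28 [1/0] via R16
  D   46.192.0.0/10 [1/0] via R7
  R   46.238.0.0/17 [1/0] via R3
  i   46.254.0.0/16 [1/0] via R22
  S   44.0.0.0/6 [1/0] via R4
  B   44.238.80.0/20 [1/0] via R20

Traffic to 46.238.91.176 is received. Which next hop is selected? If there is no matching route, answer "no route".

Routes whose prefix contains 46.238.91.176:
  44.0.0.0/6 (44.0.0.0 - 47.255.255.255) -> R4
  46.192.0.0/10 (46.192.0.0 - 46.255.255.255) -> R7
  46.238.0.0/17 (46.238.0.0 - 46.238.127.255) -> R3
More-specific entries that do NOT match:
  46.238.91.240/28 (46.238.91.240 - 46.238.91.255) does not contain 46.238.91.176
  46.238.91.224/27 (46.238.91.224 - 46.238.91.255) does not contain 46.238.91.176
  46.238.216.0/21 (46.238.216.0 - 46.238.223.255) does not contain 46.238.91.176
  44.238.80.0/20 (44.238.80.0 - 44.238.95.255) does not contain 46.238.91.176
Longest matching prefix is /17 -> next hop R3.

R3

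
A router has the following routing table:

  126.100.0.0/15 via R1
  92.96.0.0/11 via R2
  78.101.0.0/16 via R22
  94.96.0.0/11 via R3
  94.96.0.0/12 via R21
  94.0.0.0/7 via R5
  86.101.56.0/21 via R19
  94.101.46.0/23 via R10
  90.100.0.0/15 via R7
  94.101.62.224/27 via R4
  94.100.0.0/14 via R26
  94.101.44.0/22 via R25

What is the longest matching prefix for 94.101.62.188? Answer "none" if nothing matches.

94.100.0.0/14

Entries matching 94.101.62.188:
  94.0.0.0/7 (94.0.0.0 - 95.255.255.255)
  94.96.0.0/11 (94.96.0.0 - 94.127.255.255)
  94.96.0.0/12 (94.96.0.0 - 94.111.255.255)
  94.100.0.0/14 (94.100.0.0 - 94.103.255.255)
Most specific is 94.100.0.0/14.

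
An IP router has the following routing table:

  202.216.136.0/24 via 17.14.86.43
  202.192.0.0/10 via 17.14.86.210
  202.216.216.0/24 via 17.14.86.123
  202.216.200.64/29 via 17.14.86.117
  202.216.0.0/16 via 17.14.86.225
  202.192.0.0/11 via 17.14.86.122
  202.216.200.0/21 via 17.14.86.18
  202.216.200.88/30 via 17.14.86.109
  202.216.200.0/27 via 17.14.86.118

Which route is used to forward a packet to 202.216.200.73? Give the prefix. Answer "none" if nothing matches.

202.216.200.0/21

Entries matching 202.216.200.73:
  202.192.0.0/10 (202.192.0.0 - 202.255.255.255)
  202.192.0.0/11 (202.192.0.0 - 202.223.255.255)
  202.216.0.0/16 (202.216.0.0 - 202.216.255.255)
  202.216.200.0/21 (202.216.200.0 - 202.216.207.255)
Most specific is 202.216.200.0/21.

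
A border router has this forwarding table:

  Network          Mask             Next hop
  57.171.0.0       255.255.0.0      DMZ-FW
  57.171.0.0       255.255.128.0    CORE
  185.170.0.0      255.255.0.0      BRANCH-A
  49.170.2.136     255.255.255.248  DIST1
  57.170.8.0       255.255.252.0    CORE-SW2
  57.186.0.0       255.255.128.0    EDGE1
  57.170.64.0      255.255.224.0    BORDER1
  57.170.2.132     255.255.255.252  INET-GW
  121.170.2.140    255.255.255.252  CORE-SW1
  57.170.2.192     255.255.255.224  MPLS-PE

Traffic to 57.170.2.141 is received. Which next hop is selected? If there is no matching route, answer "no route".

No entry's prefix contains 57.170.2.141; there is no default route.

no route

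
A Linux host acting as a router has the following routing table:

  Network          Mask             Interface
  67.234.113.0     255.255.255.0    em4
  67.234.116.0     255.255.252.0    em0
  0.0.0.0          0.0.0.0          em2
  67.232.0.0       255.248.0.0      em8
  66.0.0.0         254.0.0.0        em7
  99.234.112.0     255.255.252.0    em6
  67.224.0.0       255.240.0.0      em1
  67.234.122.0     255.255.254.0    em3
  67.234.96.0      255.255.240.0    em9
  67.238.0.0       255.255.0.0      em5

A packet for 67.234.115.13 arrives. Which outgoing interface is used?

em8

Routes whose prefix contains 67.234.115.13:
  0.0.0.0/0 (default, matches everything) -> em2
  66.0.0.0/7 (66.0.0.0 - 67.255.255.255) -> em7
  67.224.0.0/12 (67.224.0.0 - 67.239.255.255) -> em1
  67.232.0.0/13 (67.232.0.0 - 67.239.255.255) -> em8
More-specific entries that do NOT match:
  67.234.113.0/24 (67.234.113.0 - 67.234.113.255) does not contain 67.234.115.13
  67.234.122.0/23 (67.234.122.0 - 67.234.123.255) does not contain 67.234.115.13
  67.234.116.0/22 (67.234.116.0 - 67.234.119.255) does not contain 67.234.115.13
  99.234.112.0/22 (99.234.112.0 - 99.234.115.255) does not contain 67.234.115.13
  67.234.96.0/20 (67.234.96.0 - 67.234.111.255) does not contain 67.234.115.13
  67.238.0.0/16 (67.238.0.0 - 67.238.255.255) does not contain 67.234.115.13
Longest matching prefix is /13 -> interface em8.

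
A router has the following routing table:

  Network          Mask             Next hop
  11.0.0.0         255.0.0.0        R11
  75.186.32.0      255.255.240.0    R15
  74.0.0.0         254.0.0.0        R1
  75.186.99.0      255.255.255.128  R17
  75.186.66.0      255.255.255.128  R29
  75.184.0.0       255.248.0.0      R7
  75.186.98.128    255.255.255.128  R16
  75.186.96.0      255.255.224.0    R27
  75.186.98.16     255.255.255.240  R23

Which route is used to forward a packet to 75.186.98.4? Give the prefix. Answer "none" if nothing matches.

75.186.96.0/19

Entries matching 75.186.98.4:
  74.0.0.0/7 (74.0.0.0 - 75.255.255.255)
  75.184.0.0/13 (75.184.0.0 - 75.191.255.255)
  75.186.96.0/19 (75.186.96.0 - 75.186.127.255)
Most specific is 75.186.96.0/19.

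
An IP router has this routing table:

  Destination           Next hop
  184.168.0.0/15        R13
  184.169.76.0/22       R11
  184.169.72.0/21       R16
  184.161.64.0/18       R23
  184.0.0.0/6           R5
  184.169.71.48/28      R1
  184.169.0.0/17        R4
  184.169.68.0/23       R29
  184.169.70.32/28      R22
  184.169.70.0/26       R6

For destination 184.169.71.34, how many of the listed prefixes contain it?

3

Prefixes containing 184.169.71.34:
  184.0.0.0/6 (184.0.0.0 - 187.255.255.255)
  184.168.0.0/15 (184.168.0.0 - 184.169.255.255)
  184.169.0.0/17 (184.169.0.0 - 184.169.127.255)
Total matching entries: 3.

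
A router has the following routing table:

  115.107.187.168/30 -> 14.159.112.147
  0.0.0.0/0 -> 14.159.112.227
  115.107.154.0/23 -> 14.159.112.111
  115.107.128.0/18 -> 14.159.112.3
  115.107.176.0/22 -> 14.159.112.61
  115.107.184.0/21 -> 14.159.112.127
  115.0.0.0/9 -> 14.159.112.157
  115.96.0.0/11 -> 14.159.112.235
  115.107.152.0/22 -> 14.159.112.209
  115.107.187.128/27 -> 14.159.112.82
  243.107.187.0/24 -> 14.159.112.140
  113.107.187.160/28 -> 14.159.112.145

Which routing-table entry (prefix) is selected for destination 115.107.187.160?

Entries matching 115.107.187.160:
  0.0.0.0/0 (default, matches everything)
  115.0.0.0/9 (115.0.0.0 - 115.127.255.255)
  115.96.0.0/11 (115.96.0.0 - 115.127.255.255)
  115.107.128.0/18 (115.107.128.0 - 115.107.191.255)
  115.107.184.0/21 (115.107.184.0 - 115.107.191.255)
Most specific is 115.107.184.0/21.

115.107.184.0/21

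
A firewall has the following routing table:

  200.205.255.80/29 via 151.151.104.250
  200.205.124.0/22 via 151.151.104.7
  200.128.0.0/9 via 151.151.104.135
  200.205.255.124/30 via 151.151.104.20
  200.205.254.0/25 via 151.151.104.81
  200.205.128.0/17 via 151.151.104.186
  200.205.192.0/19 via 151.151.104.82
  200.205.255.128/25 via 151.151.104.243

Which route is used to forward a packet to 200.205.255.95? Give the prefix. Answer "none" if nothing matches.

200.205.128.0/17

Entries matching 200.205.255.95:
  200.128.0.0/9 (200.128.0.0 - 200.255.255.255)
  200.205.128.0/17 (200.205.128.0 - 200.205.255.255)
Most specific is 200.205.128.0/17.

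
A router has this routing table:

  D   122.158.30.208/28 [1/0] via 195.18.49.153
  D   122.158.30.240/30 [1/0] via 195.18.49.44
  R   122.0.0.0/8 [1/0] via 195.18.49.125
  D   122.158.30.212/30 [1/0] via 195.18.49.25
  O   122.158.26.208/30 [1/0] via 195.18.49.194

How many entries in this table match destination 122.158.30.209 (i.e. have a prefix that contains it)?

2

Prefixes containing 122.158.30.209:
  122.0.0.0/8 (122.0.0.0 - 122.255.255.255)
  122.158.30.208/28 (122.158.30.208 - 122.158.30.223)
Total matching entries: 2.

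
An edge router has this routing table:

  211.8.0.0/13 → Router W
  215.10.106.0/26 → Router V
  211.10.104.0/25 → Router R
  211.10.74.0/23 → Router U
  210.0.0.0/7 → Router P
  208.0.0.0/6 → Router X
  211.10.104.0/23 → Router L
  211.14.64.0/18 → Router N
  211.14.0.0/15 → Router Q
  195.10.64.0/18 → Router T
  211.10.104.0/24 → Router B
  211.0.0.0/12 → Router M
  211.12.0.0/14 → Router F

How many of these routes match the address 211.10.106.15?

Prefixes containing 211.10.106.15:
  208.0.0.0/6 (208.0.0.0 - 211.255.255.255)
  210.0.0.0/7 (210.0.0.0 - 211.255.255.255)
  211.0.0.0/12 (211.0.0.0 - 211.15.255.255)
  211.8.0.0/13 (211.8.0.0 - 211.15.255.255)
Total matching entries: 4.

4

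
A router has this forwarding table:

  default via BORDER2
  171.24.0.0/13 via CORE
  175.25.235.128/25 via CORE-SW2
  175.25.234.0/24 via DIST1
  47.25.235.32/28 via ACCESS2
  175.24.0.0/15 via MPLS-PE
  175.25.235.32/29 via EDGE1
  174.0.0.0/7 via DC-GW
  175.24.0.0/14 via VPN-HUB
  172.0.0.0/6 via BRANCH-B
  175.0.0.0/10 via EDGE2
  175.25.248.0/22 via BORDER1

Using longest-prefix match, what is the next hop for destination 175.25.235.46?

MPLS-PE

Routes whose prefix contains 175.25.235.46:
  0.0.0.0/0 (default, matches everything) -> BORDER2
  172.0.0.0/6 (172.0.0.0 - 175.255.255.255) -> BRANCH-B
  174.0.0.0/7 (174.0.0.0 - 175.255.255.255) -> DC-GW
  175.0.0.0/10 (175.0.0.0 - 175.63.255.255) -> EDGE2
  175.24.0.0/14 (175.24.0.0 - 175.27.255.255) -> VPN-HUB
  175.24.0.0/15 (175.24.0.0 - 175.25.255.255) -> MPLS-PE
More-specific entries that do NOT match:
  175.25.235.32/29 (175.25.235.32 - 175.25.235.39) does not contain 175.25.235.46
  47.25.235.32/28 (47.25.235.32 - 47.25.235.47) does not contain 175.25.235.46
  175.25.235.128/25 (175.25.235.128 - 175.25.235.255) does not contain 175.25.235.46
  175.25.234.0/24 (175.25.234.0 - 175.25.234.255) does not contain 175.25.235.46
  175.25.248.0/22 (175.25.248.0 - 175.25.251.255) does not contain 175.25.235.46
Longest matching prefix is /15 -> next hop MPLS-PE.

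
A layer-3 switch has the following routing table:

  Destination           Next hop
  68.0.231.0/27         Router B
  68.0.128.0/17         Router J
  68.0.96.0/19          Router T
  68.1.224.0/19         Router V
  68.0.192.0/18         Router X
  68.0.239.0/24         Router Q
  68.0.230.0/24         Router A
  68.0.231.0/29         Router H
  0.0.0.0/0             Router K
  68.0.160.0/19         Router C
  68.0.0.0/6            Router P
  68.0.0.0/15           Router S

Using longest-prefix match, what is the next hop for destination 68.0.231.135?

Routes whose prefix contains 68.0.231.135:
  0.0.0.0/0 (default, matches everything) -> Router K
  68.0.0.0/6 (68.0.0.0 - 71.255.255.255) -> Router P
  68.0.0.0/15 (68.0.0.0 - 68.1.255.255) -> Router S
  68.0.128.0/17 (68.0.128.0 - 68.0.255.255) -> Router J
  68.0.192.0/18 (68.0.192.0 - 68.0.255.255) -> Router X
More-specific entries that do NOT match:
  68.0.231.0/29 (68.0.231.0 - 68.0.231.7) does not contain 68.0.231.135
  68.0.231.0/27 (68.0.231.0 - 68.0.231.31) does not contain 68.0.231.135
  68.0.239.0/24 (68.0.239.0 - 68.0.239.255) does not contain 68.0.231.135
  68.0.230.0/24 (68.0.230.0 - 68.0.230.255) does not contain 68.0.231.135
  68.0.96.0/19 (68.0.96.0 - 68.0.127.255) does not contain 68.0.231.135
  68.1.224.0/19 (68.1.224.0 - 68.1.255.255) does not contain 68.0.231.135
  68.0.160.0/19 (68.0.160.0 - 68.0.191.255) does not contain 68.0.231.135
Longest matching prefix is /18 -> next hop Router X.

Router X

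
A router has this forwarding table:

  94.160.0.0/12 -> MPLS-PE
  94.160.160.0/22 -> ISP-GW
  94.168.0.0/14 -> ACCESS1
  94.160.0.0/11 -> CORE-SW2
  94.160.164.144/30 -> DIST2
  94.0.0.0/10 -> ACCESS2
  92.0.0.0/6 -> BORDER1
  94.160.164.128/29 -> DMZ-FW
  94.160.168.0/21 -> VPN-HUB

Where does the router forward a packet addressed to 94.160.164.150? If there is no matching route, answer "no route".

Routes whose prefix contains 94.160.164.150:
  92.0.0.0/6 (92.0.0.0 - 95.255.255.255) -> BORDER1
  94.160.0.0/11 (94.160.0.0 - 94.191.255.255) -> CORE-SW2
  94.160.0.0/12 (94.160.0.0 - 94.175.255.255) -> MPLS-PE
More-specific entries that do NOT match:
  94.160.164.144/30 (94.160.164.144 - 94.160.164.147) does not contain 94.160.164.150
  94.160.164.128/29 (94.160.164.128 - 94.160.164.135) does not contain 94.160.164.150
  94.160.160.0/22 (94.160.160.0 - 94.160.163.255) does not contain 94.160.164.150
  94.160.168.0/21 (94.160.168.0 - 94.160.175.255) does not contain 94.160.164.150
  94.168.0.0/14 (94.168.0.0 - 94.171.255.255) does not contain 94.160.164.150
Longest matching prefix is /12 -> next hop MPLS-PE.

MPLS-PE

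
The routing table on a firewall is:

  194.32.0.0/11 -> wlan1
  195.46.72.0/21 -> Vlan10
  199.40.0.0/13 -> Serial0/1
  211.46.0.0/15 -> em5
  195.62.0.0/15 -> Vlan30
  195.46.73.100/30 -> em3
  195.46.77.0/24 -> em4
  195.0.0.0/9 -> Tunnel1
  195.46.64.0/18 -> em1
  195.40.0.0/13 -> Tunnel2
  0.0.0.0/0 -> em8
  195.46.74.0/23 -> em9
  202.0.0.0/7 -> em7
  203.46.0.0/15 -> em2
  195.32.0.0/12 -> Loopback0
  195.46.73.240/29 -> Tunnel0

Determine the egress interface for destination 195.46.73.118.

Routes whose prefix contains 195.46.73.118:
  0.0.0.0/0 (default, matches everything) -> em8
  195.0.0.0/9 (195.0.0.0 - 195.127.255.255) -> Tunnel1
  195.32.0.0/12 (195.32.0.0 - 195.47.255.255) -> Loopback0
  195.40.0.0/13 (195.40.0.0 - 195.47.255.255) -> Tunnel2
  195.46.64.0/18 (195.46.64.0 - 195.46.127.255) -> em1
  195.46.72.0/21 (195.46.72.0 - 195.46.79.255) -> Vlan10
More-specific entries that do NOT match:
  195.46.73.100/30 (195.46.73.100 - 195.46.73.103) does not contain 195.46.73.118
  195.46.73.240/29 (195.46.73.240 - 195.46.73.247) does not contain 195.46.73.118
  195.46.77.0/24 (195.46.77.0 - 195.46.77.255) does not contain 195.46.73.118
  195.46.74.0/23 (195.46.74.0 - 195.46.75.255) does not contain 195.46.73.118
Longest matching prefix is /21 -> interface Vlan10.

Vlan10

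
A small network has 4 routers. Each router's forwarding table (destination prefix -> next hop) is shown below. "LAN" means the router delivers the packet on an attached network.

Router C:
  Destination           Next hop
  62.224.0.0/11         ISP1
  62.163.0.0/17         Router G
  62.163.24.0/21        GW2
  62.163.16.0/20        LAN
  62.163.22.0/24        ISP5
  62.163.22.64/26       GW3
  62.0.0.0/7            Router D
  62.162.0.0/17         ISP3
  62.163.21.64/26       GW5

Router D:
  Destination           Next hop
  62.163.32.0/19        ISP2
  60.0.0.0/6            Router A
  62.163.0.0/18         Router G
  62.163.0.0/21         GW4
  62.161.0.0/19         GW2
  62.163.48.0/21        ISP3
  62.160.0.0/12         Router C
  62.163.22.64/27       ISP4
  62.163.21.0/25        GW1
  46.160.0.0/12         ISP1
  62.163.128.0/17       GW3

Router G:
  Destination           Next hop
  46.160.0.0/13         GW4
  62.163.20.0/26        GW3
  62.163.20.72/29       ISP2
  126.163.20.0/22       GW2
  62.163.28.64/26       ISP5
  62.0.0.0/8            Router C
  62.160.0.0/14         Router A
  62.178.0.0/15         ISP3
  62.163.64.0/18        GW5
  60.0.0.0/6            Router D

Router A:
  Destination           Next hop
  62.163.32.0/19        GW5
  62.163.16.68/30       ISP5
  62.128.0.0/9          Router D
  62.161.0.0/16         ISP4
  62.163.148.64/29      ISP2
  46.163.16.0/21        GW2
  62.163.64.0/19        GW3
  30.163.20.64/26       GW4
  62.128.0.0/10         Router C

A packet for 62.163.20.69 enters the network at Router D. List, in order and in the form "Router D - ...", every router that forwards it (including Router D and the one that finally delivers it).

Router D - Router G - Router A - Router C

At Router D: longest match for 62.163.20.69 is 62.163.0.0/18 -> Router G
At Router G: longest match for 62.163.20.69 is 62.160.0.0/14 -> Router A
At Router A: longest match for 62.163.20.69 is 62.128.0.0/10 -> Router C
At Router C: longest match for 62.163.20.69 is 62.163.16.0/20 -> LAN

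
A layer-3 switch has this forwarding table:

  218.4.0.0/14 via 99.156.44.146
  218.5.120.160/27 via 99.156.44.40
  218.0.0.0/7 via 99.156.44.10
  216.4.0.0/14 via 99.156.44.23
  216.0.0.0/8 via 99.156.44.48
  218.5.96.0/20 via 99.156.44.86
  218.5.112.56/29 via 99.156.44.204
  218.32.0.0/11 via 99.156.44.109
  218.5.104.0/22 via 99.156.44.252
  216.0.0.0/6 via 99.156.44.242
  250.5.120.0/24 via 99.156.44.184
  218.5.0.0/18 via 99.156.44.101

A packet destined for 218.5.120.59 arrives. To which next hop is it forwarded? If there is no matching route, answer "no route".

99.156.44.146

Routes whose prefix contains 218.5.120.59:
  216.0.0.0/6 (216.0.0.0 - 219.255.255.255) -> 99.156.44.242
  218.0.0.0/7 (218.0.0.0 - 219.255.255.255) -> 99.156.44.10
  218.4.0.0/14 (218.4.0.0 - 218.7.255.255) -> 99.156.44.146
More-specific entries that do NOT match:
  218.5.112.56/29 (218.5.112.56 - 218.5.112.63) does not contain 218.5.120.59
  218.5.120.160/27 (218.5.120.160 - 218.5.120.191) does not contain 218.5.120.59
  250.5.120.0/24 (250.5.120.0 - 250.5.120.255) does not contain 218.5.120.59
  218.5.104.0/22 (218.5.104.0 - 218.5.107.255) does not contain 218.5.120.59
  218.5.96.0/20 (218.5.96.0 - 218.5.111.255) does not contain 218.5.120.59
  218.5.0.0/18 (218.5.0.0 - 218.5.63.255) does not contain 218.5.120.59
Longest matching prefix is /14 -> next hop 99.156.44.146.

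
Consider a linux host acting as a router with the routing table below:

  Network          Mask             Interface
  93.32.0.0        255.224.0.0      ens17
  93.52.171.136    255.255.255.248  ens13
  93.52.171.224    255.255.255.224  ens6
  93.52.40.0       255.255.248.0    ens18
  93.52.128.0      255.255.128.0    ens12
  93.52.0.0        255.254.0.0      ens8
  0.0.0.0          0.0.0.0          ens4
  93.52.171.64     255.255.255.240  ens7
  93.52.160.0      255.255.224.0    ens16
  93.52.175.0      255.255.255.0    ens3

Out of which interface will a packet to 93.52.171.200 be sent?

ens16

Routes whose prefix contains 93.52.171.200:
  0.0.0.0/0 (default, matches everything) -> ens4
  93.32.0.0/11 (93.32.0.0 - 93.63.255.255) -> ens17
  93.52.0.0/15 (93.52.0.0 - 93.53.255.255) -> ens8
  93.52.128.0/17 (93.52.128.0 - 93.52.255.255) -> ens12
  93.52.160.0/19 (93.52.160.0 - 93.52.191.255) -> ens16
More-specific entries that do NOT match:
  93.52.171.136/29 (93.52.171.136 - 93.52.171.143) does not contain 93.52.171.200
  93.52.171.64/28 (93.52.171.64 - 93.52.171.79) does not contain 93.52.171.200
  93.52.171.224/27 (93.52.171.224 - 93.52.171.255) does not contain 93.52.171.200
  93.52.175.0/24 (93.52.175.0 - 93.52.175.255) does not contain 93.52.171.200
  93.52.40.0/21 (93.52.40.0 - 93.52.47.255) does not contain 93.52.171.200
Longest matching prefix is /19 -> interface ens16.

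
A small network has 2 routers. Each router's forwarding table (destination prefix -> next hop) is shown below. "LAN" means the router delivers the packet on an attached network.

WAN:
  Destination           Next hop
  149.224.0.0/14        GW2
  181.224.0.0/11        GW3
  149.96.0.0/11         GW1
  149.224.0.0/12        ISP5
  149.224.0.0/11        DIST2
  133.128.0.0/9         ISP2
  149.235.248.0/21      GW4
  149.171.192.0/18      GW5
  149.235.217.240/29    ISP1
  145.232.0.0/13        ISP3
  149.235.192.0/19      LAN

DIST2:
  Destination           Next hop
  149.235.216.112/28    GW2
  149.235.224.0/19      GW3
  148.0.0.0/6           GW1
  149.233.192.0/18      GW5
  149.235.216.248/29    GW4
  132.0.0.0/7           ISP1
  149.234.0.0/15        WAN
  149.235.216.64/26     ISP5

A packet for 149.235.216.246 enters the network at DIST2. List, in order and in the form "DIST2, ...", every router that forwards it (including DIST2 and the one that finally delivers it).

DIST2, WAN

At DIST2: longest match for 149.235.216.246 is 149.234.0.0/15 -> WAN
At WAN: longest match for 149.235.216.246 is 149.235.192.0/19 -> LAN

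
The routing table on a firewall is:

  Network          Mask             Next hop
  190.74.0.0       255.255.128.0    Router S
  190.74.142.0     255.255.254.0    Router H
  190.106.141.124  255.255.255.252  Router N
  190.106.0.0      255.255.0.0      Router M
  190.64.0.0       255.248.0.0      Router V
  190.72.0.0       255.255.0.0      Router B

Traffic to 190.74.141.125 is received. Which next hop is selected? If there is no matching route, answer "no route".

No entry's prefix contains 190.74.141.125; there is no default route.

no route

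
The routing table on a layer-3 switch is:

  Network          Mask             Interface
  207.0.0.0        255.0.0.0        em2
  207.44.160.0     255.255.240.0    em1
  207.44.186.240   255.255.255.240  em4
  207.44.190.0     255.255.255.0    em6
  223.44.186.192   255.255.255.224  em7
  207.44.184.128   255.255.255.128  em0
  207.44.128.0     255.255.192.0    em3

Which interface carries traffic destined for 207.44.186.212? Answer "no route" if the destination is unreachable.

em3

Routes whose prefix contains 207.44.186.212:
  207.0.0.0/8 (207.0.0.0 - 207.255.255.255) -> em2
  207.44.128.0/18 (207.44.128.0 - 207.44.191.255) -> em3
More-specific entries that do NOT match:
  207.44.186.240/28 (207.44.186.240 - 207.44.186.255) does not contain 207.44.186.212
  223.44.186.192/27 (223.44.186.192 - 223.44.186.223) does not contain 207.44.186.212
  207.44.184.128/25 (207.44.184.128 - 207.44.184.255) does not contain 207.44.186.212
  207.44.190.0/24 (207.44.190.0 - 207.44.190.255) does not contain 207.44.186.212
  207.44.160.0/20 (207.44.160.0 - 207.44.175.255) does not contain 207.44.186.212
Longest matching prefix is /18 -> interface em3.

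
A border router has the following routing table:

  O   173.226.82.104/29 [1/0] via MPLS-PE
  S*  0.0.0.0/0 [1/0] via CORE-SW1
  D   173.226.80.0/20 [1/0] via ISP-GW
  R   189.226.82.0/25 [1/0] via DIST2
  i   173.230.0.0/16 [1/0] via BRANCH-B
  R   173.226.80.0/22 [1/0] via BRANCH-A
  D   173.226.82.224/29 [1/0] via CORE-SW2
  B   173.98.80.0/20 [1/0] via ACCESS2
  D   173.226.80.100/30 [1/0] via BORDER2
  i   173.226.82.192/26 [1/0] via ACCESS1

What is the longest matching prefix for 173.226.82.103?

173.226.80.0/22

Entries matching 173.226.82.103:
  0.0.0.0/0 (default, matches everything)
  173.226.80.0/20 (173.226.80.0 - 173.226.95.255)
  173.226.80.0/22 (173.226.80.0 - 173.226.83.255)
Most specific is 173.226.80.0/22.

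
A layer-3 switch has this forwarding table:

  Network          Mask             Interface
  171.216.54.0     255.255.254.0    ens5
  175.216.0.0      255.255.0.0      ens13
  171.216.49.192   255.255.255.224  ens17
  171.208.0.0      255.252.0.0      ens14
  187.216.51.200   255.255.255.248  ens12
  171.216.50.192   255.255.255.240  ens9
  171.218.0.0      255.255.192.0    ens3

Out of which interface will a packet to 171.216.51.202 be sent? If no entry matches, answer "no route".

no route

No entry's prefix contains 171.216.51.202; there is no default route.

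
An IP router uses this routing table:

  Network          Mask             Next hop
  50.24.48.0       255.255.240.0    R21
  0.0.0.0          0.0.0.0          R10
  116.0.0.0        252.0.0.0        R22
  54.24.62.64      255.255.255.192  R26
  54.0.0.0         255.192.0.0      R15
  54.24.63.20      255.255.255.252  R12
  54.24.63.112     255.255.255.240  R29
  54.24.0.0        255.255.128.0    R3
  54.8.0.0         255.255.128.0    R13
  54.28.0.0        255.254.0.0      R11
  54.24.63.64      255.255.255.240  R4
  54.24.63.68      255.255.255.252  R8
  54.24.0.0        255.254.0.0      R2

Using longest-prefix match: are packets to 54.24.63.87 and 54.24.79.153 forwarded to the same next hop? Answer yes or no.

yes

54.24.63.87: longest match 54.24.0.0/17 -> R3
54.24.79.153: longest match 54.24.0.0/17 -> R3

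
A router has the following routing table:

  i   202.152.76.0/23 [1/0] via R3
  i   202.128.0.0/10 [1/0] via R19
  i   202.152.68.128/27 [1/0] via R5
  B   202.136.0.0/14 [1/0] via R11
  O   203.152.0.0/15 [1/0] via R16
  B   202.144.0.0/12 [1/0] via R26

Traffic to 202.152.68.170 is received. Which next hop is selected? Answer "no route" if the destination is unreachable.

R26

Routes whose prefix contains 202.152.68.170:
  202.128.0.0/10 (202.128.0.0 - 202.191.255.255) -> R19
  202.144.0.0/12 (202.144.0.0 - 202.159.255.255) -> R26
More-specific entries that do NOT match:
  202.152.68.128/27 (202.152.68.128 - 202.152.68.159) does not contain 202.152.68.170
  202.152.76.0/23 (202.152.76.0 - 202.152.77.255) does not contain 202.152.68.170
  203.152.0.0/15 (203.152.0.0 - 203.153.255.255) does not contain 202.152.68.170
  202.136.0.0/14 (202.136.0.0 - 202.139.255.255) does not contain 202.152.68.170
Longest matching prefix is /12 -> next hop R26.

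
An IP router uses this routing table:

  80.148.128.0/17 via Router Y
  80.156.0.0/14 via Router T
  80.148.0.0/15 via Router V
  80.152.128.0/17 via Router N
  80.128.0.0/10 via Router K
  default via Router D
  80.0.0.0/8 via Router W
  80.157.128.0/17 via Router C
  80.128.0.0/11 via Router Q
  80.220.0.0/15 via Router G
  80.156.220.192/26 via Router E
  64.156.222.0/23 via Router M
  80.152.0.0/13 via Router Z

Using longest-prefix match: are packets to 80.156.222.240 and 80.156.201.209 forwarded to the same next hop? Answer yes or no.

80.156.222.240: longest match 80.156.0.0/14 -> Router T
80.156.201.209: longest match 80.156.0.0/14 -> Router T

yes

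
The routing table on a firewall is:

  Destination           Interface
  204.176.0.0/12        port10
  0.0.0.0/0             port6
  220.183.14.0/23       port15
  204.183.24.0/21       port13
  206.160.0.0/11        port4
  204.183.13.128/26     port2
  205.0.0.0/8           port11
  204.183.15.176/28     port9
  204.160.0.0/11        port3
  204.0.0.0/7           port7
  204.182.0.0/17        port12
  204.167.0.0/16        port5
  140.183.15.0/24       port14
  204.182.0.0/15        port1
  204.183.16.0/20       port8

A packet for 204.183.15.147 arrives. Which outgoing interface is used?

port1

Routes whose prefix contains 204.183.15.147:
  0.0.0.0/0 (default, matches everything) -> port6
  204.0.0.0/7 (204.0.0.0 - 205.255.255.255) -> port7
  204.160.0.0/11 (204.160.0.0 - 204.191.255.255) -> port3
  204.176.0.0/12 (204.176.0.0 - 204.191.255.255) -> port10
  204.182.0.0/15 (204.182.0.0 - 204.183.255.255) -> port1
More-specific entries that do NOT match:
  204.183.15.176/28 (204.183.15.176 - 204.183.15.191) does not contain 204.183.15.147
  204.183.13.128/26 (204.183.13.128 - 204.183.13.191) does not contain 204.183.15.147
  140.183.15.0/24 (140.183.15.0 - 140.183.15.255) does not contain 204.183.15.147
  220.183.14.0/23 (220.183.14.0 - 220.183.15.255) does not contain 204.183.15.147
  204.183.24.0/21 (204.183.24.0 - 204.183.31.255) does not contain 204.183.15.147
  204.183.16.0/20 (204.183.16.0 - 204.183.31.255) does not contain 204.183.15.147
  204.182.0.0/17 (204.182.0.0 - 204.182.127.255) does not contain 204.183.15.147
  204.167.0.0/16 (204.167.0.0 - 204.167.255.255) does not contain 204.183.15.147
Longest matching prefix is /15 -> interface port1.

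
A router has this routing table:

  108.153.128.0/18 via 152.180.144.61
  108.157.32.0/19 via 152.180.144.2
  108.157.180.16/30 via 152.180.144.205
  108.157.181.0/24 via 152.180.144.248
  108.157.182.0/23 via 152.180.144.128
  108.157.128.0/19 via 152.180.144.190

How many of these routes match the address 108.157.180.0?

0

No listed prefix contains 108.157.180.0.
Total matching entries: 0.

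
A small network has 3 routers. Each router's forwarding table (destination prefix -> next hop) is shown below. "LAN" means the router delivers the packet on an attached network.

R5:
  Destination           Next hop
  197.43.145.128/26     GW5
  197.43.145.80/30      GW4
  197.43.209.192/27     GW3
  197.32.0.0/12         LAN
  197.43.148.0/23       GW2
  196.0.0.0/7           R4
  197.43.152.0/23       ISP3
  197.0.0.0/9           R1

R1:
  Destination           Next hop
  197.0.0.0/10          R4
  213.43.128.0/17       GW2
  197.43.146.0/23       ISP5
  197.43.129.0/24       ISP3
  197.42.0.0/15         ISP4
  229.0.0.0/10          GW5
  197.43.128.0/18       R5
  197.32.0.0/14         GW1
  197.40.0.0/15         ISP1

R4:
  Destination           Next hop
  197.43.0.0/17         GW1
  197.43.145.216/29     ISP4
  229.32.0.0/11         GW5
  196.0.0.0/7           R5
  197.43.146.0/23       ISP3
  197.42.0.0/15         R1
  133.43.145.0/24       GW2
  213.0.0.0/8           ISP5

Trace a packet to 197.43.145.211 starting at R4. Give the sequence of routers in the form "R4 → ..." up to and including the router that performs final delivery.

At R4: longest match for 197.43.145.211 is 197.42.0.0/15 -> R1
At R1: longest match for 197.43.145.211 is 197.43.128.0/18 -> R5
At R5: longest match for 197.43.145.211 is 197.32.0.0/12 -> LAN

R4 → R1 → R5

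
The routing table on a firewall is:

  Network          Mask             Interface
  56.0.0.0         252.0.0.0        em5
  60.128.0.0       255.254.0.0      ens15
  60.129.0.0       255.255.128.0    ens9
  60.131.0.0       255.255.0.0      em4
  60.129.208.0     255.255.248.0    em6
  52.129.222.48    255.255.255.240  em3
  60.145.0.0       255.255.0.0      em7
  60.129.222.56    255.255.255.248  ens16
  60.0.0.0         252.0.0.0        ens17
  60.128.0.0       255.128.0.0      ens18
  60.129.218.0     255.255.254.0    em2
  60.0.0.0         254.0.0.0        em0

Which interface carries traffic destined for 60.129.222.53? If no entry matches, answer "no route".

ens15

Routes whose prefix contains 60.129.222.53:
  60.0.0.0/6 (60.0.0.0 - 63.255.255.255) -> ens17
  60.0.0.0/7 (60.0.0.0 - 61.255.255.255) -> em0
  60.128.0.0/9 (60.128.0.0 - 60.255.255.255) -> ens18
  60.128.0.0/15 (60.128.0.0 - 60.129.255.255) -> ens15
More-specific entries that do NOT match:
  60.129.222.56/29 (60.129.222.56 - 60.129.222.63) does not contain 60.129.222.53
  52.129.222.48/28 (52.129.222.48 - 52.129.222.63) does not contain 60.129.222.53
  60.129.218.0/23 (60.129.218.0 - 60.129.219.255) does not contain 60.129.222.53
  60.129.208.0/21 (60.129.208.0 - 60.129.215.255) does not contain 60.129.222.53
  60.129.0.0/17 (60.129.0.0 - 60.129.127.255) does not contain 60.129.222.53
  60.131.0.0/16 (60.131.0.0 - 60.131.255.255) does not contain 60.129.222.53
  60.145.0.0/16 (60.145.0.0 - 60.145.255.255) does not contain 60.129.222.53
Longest matching prefix is /15 -> interface ens15.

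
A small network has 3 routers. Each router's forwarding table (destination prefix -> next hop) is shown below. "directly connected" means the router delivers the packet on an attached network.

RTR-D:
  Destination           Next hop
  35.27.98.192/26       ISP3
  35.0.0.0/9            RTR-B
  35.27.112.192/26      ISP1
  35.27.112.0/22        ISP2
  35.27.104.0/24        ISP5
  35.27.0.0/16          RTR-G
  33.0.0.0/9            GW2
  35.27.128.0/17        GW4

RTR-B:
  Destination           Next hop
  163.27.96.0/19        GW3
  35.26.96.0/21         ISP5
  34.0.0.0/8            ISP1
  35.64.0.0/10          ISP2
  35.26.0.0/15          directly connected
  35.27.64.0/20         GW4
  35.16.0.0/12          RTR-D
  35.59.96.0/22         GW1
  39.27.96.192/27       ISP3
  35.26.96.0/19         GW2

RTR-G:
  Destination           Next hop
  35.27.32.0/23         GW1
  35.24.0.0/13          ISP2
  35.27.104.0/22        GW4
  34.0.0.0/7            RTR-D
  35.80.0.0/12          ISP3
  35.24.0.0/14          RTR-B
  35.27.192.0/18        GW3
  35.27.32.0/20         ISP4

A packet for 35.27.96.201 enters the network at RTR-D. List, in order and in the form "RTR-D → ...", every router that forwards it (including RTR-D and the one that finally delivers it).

RTR-D → RTR-G → RTR-B

At RTR-D: longest match for 35.27.96.201 is 35.27.0.0/16 -> RTR-G
At RTR-G: longest match for 35.27.96.201 is 35.24.0.0/14 -> RTR-B
At RTR-B: longest match for 35.27.96.201 is 35.26.0.0/15 -> directly connected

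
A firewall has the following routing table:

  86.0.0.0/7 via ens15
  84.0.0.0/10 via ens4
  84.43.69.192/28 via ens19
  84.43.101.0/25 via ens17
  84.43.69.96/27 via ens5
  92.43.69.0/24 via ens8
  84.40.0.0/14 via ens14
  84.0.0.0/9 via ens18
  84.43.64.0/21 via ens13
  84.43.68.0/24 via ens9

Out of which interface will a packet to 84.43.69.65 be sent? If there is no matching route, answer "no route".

Routes whose prefix contains 84.43.69.65:
  84.0.0.0/9 (84.0.0.0 - 84.127.255.255) -> ens18
  84.0.0.0/10 (84.0.0.0 - 84.63.255.255) -> ens4
  84.40.0.0/14 (84.40.0.0 - 84.43.255.255) -> ens14
  84.43.64.0/21 (84.43.64.0 - 84.43.71.255) -> ens13
More-specific entries that do NOT match:
  84.43.69.192/28 (84.43.69.192 - 84.43.69.207) does not contain 84.43.69.65
  84.43.69.96/27 (84.43.69.96 - 84.43.69.127) does not contain 84.43.69.65
  84.43.101.0/25 (84.43.101.0 - 84.43.101.127) does not contain 84.43.69.65
  92.43.69.0/24 (92.43.69.0 - 92.43.69.255) does not contain 84.43.69.65
  84.43.68.0/24 (84.43.68.0 - 84.43.68.255) does not contain 84.43.69.65
Longest matching prefix is /21 -> interface ens13.

ens13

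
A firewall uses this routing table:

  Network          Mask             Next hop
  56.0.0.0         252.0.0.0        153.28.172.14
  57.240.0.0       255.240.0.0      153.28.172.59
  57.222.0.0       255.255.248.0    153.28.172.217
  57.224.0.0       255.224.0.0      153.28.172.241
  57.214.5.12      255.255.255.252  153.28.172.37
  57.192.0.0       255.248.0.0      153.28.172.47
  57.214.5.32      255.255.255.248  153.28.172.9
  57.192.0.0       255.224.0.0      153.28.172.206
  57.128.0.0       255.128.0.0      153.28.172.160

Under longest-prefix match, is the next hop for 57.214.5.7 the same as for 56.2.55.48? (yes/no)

no

57.214.5.7: longest match 57.192.0.0/11 -> 153.28.172.206
56.2.55.48: longest match 56.0.0.0/6 -> 153.28.172.14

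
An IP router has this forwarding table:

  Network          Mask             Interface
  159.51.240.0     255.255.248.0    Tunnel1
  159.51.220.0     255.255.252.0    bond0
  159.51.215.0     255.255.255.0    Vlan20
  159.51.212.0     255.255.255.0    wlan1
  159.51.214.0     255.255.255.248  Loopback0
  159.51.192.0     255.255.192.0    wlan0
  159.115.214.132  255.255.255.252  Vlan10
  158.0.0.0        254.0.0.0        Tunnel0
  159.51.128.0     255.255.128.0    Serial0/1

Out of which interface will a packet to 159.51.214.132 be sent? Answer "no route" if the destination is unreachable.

wlan0

Routes whose prefix contains 159.51.214.132:
  158.0.0.0/7 (158.0.0.0 - 159.255.255.255) -> Tunnel0
  159.51.128.0/17 (159.51.128.0 - 159.51.255.255) -> Serial0/1
  159.51.192.0/18 (159.51.192.0 - 159.51.255.255) -> wlan0
More-specific entries that do NOT match:
  159.115.214.132/30 (159.115.214.132 - 159.115.214.135) does not contain 159.51.214.132
  159.51.214.0/29 (159.51.214.0 - 159.51.214.7) does not contain 159.51.214.132
  159.51.215.0/24 (159.51.215.0 - 159.51.215.255) does not contain 159.51.214.132
  159.51.212.0/24 (159.51.212.0 - 159.51.212.255) does not contain 159.51.214.132
  159.51.220.0/22 (159.51.220.0 - 159.51.223.255) does not contain 159.51.214.132
  159.51.240.0/21 (159.51.240.0 - 159.51.247.255) does not contain 159.51.214.132
Longest matching prefix is /18 -> interface wlan0.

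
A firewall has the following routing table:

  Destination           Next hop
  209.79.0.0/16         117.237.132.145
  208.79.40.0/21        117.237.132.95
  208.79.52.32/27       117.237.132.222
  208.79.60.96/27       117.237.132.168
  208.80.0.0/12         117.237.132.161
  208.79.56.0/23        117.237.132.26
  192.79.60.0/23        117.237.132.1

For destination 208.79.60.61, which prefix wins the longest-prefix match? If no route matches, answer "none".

208.79.60.61 is outside every listed prefix and there is no default route.

none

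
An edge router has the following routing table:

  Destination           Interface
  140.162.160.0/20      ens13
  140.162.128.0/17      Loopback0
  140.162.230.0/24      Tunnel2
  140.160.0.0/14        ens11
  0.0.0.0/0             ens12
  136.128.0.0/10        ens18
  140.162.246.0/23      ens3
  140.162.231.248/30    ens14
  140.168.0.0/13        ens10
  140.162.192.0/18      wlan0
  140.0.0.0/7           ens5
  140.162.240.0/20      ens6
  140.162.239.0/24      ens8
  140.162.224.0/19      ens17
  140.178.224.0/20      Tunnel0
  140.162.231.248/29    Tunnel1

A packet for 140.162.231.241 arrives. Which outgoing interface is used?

ens17

Routes whose prefix contains 140.162.231.241:
  0.0.0.0/0 (default, matches everything) -> ens12
  140.0.0.0/7 (140.0.0.0 - 141.255.255.255) -> ens5
  140.160.0.0/14 (140.160.0.0 - 140.163.255.255) -> ens11
  140.162.128.0/17 (140.162.128.0 - 140.162.255.255) -> Loopback0
  140.162.192.0/18 (140.162.192.0 - 140.162.255.255) -> wlan0
  140.162.224.0/19 (140.162.224.0 - 140.162.255.255) -> ens17
More-specific entries that do NOT match:
  140.162.231.248/30 (140.162.231.248 - 140.162.231.251) does not contain 140.162.231.241
  140.162.231.248/29 (140.162.231.248 - 140.162.231.255) does not contain 140.162.231.241
  140.162.230.0/24 (140.162.230.0 - 140.162.230.255) does not contain 140.162.231.241
  140.162.239.0/24 (140.162.239.0 - 140.162.239.255) does not contain 140.162.231.241
  140.162.246.0/23 (140.162.246.0 - 140.162.247.255) does not contain 140.162.231.241
  140.162.160.0/20 (140.162.160.0 - 140.162.175.255) does not contain 140.162.231.241
  140.162.240.0/20 (140.162.240.0 - 140.162.255.255) does not contain 140.162.231.241
  140.178.224.0/20 (140.178.224.0 - 140.178.239.255) does not contain 140.162.231.241
Longest matching prefix is /19 -> interface ens17.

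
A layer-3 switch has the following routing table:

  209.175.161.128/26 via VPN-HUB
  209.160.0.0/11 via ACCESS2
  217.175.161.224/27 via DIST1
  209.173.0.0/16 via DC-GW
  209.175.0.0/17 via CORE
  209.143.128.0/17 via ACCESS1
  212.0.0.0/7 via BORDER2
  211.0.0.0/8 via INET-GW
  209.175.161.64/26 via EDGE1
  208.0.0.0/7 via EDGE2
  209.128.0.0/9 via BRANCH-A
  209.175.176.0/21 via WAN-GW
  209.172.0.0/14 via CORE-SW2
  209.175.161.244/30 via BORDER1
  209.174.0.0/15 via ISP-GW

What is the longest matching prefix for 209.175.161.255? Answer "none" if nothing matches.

Entries matching 209.175.161.255:
  208.0.0.0/7 (208.0.0.0 - 209.255.255.255)
  209.128.0.0/9 (209.128.0.0 - 209.255.255.255)
  209.160.0.0/11 (209.160.0.0 - 209.191.255.255)
  209.172.0.0/14 (209.172.0.0 - 209.175.255.255)
  209.174.0.0/15 (209.174.0.0 - 209.175.255.255)
Most specific is 209.174.0.0/15.

209.174.0.0/15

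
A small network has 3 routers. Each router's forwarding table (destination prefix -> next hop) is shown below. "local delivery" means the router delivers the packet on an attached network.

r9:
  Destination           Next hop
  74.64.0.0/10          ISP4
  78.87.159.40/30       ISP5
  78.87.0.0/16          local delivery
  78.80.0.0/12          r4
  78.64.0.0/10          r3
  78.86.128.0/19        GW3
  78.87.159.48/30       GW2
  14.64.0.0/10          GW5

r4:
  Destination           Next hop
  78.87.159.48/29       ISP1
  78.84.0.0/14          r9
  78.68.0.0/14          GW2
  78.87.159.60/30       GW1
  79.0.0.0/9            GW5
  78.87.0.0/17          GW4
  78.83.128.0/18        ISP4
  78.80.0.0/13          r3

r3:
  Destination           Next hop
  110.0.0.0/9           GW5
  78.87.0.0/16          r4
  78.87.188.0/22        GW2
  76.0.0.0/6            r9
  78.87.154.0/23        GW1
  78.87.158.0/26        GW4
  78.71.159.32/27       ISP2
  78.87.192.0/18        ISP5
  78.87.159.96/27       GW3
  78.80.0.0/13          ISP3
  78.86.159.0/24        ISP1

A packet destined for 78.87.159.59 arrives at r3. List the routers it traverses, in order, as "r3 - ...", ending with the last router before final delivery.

At r3: longest match for 78.87.159.59 is 78.87.0.0/16 -> r4
At r4: longest match for 78.87.159.59 is 78.84.0.0/14 -> r9
At r9: longest match for 78.87.159.59 is 78.87.0.0/16 -> local delivery

r3 - r4 - r9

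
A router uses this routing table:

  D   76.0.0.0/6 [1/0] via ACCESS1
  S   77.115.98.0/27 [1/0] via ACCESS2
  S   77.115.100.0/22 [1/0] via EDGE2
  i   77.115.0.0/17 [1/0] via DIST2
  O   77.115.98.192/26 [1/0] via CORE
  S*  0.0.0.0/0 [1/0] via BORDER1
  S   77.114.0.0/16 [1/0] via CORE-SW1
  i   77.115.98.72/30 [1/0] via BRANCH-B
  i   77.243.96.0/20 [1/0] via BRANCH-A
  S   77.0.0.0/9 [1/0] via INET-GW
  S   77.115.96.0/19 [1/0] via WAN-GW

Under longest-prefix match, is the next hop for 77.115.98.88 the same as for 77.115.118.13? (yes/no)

yes

77.115.98.88: longest match 77.115.96.0/19 -> WAN-GW
77.115.118.13: longest match 77.115.96.0/19 -> WAN-GW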